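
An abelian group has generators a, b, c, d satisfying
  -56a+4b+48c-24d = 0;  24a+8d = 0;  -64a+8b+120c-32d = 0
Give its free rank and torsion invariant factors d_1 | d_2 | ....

rank_ℚ(R)=3; free=4−3=1
SNF(R) diag = [4, 8, 24] → torsion [4, 8, 24]

Answer: M ≅ ℤ^1 ⊕ ℤ/4 ⊕ ℤ/8 ⊕ ℤ/24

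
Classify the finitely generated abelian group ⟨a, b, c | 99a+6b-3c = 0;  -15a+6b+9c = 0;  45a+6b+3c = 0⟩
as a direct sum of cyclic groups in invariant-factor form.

rank_ℚ(R)=3; free=3−3=0
SNF(R) diag = [3, 6, 12] → torsion [3, 6, 12]

Answer: M ≅ ℤ/3 ⊕ ℤ/6 ⊕ ℤ/12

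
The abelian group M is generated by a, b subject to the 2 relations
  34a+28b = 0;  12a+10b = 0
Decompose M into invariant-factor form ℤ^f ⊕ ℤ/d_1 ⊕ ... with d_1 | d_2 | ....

rank_ℚ(R)=2; free=2−2=0
SNF(R) diag = [2, 2] → torsion [2, 2]

Answer: M ≅ ℤ/2 ⊕ ℤ/2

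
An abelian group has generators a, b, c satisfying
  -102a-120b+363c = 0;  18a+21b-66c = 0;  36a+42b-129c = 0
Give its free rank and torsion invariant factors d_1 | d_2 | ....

Answer: M ≅ ℤ/3 ⊕ ℤ/3 ⊕ ℤ/6

Derivation:
rank_ℚ(R)=3; free=3−3=0
SNF(R) diag = [3, 3, 6] → torsion [3, 3, 6]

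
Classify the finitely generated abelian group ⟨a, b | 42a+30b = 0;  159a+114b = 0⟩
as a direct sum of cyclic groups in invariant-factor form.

rank_ℚ(R)=2; free=2−2=0
SNF(R) diag = [3, 6] → torsion [3, 6]

Answer: M ≅ ℤ/3 ⊕ ℤ/6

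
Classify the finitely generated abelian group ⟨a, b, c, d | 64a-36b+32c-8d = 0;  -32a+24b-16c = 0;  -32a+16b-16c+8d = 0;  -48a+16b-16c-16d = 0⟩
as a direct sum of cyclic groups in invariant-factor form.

Answer: M ≅ ℤ/4 ⊕ ℤ/8 ⊕ ℤ/16 ⊕ ℤ/16

Derivation:
rank_ℚ(R)=4; free=4−4=0
SNF(R) diag = [4, 8, 16, 16] → torsion [4, 8, 16, 16]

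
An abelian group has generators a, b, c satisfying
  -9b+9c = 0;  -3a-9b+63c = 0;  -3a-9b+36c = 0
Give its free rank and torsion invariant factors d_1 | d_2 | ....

rank_ℚ(R)=3; free=3−3=0
SNF(R) diag = [3, 9, 27] → torsion [3, 9, 27]

Answer: M ≅ ℤ/3 ⊕ ℤ/9 ⊕ ℤ/27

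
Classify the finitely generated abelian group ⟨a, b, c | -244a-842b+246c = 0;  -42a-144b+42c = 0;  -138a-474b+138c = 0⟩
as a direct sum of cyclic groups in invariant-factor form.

rank_ℚ(R)=3; free=3−3=0
SNF(R) diag = [2, 6, 6] → torsion [2, 6, 6]

Answer: M ≅ ℤ/2 ⊕ ℤ/6 ⊕ ℤ/6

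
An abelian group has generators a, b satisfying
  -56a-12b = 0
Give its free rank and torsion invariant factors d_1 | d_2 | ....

Answer: M ≅ ℤ^1 ⊕ ℤ/4

Derivation:
rank_ℚ(R)=1; free=2−1=1
SNF(R) diag = [4] → torsion [4]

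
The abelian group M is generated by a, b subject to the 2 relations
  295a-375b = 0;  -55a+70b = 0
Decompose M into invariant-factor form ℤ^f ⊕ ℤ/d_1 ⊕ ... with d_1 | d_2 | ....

rank_ℚ(R)=2; free=2−2=0
SNF(R) diag = [5, 5] → torsion [5, 5]

Answer: M ≅ ℤ/5 ⊕ ℤ/5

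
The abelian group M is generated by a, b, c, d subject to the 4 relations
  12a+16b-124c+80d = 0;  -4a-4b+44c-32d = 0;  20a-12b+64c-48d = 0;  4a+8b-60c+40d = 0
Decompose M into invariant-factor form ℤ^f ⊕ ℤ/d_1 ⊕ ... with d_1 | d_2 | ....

Answer: M ≅ ℤ/4 ⊕ ℤ/4 ⊕ ℤ/12 ⊕ ℤ/24

Derivation:
rank_ℚ(R)=4; free=4−4=0
SNF(R) diag = [4, 4, 12, 24] → torsion [4, 4, 12, 24]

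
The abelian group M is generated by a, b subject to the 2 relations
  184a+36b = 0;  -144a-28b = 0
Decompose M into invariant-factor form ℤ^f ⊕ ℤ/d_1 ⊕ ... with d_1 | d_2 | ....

Answer: M ≅ ℤ/4 ⊕ ℤ/8

Derivation:
rank_ℚ(R)=2; free=2−2=0
SNF(R) diag = [4, 8] → torsion [4, 8]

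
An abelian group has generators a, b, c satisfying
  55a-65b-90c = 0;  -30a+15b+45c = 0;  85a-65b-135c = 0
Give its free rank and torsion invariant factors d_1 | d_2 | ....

rank_ℚ(R)=3; free=3−3=0
SNF(R) diag = [5, 15, 45] → torsion [5, 15, 45]

Answer: M ≅ ℤ/5 ⊕ ℤ/15 ⊕ ℤ/45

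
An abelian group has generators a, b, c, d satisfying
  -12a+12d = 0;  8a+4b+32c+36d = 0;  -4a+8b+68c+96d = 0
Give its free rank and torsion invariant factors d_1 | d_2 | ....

Answer: M ≅ ℤ^1 ⊕ ℤ/4 ⊕ ℤ/4 ⊕ ℤ/12

Derivation:
rank_ℚ(R)=3; free=4−3=1
SNF(R) diag = [4, 4, 12] → torsion [4, 4, 12]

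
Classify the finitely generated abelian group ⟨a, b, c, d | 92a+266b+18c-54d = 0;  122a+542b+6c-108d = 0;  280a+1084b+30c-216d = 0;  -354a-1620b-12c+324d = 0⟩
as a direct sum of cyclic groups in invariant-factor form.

rank_ℚ(R)=4; free=4−4=0
SNF(R) diag = [2, 6, 18, 54] → torsion [2, 6, 18, 54]

Answer: M ≅ ℤ/2 ⊕ ℤ/6 ⊕ ℤ/18 ⊕ ℤ/54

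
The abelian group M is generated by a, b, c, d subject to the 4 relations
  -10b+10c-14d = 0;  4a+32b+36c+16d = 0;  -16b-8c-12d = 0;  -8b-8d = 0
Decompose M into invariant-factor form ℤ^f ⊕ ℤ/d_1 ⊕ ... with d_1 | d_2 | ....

Answer: M ≅ ℤ/2 ⊕ ℤ/4 ⊕ ℤ/4 ⊕ ℤ/8

Derivation:
rank_ℚ(R)=4; free=4−4=0
SNF(R) diag = [2, 4, 4, 8] → torsion [2, 4, 4, 8]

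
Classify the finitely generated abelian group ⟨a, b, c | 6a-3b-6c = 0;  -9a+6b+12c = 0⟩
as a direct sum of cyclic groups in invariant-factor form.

Answer: M ≅ ℤ^1 ⊕ ℤ/3 ⊕ ℤ/3

Derivation:
rank_ℚ(R)=2; free=3−2=1
SNF(R) diag = [3, 3] → torsion [3, 3]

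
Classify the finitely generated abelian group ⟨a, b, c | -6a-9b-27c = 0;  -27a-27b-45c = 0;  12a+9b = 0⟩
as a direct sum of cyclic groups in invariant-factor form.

rank_ℚ(R)=3; free=3−3=0
SNF(R) diag = [3, 9, 9] → torsion [3, 9, 9]

Answer: M ≅ ℤ/3 ⊕ ℤ/9 ⊕ ℤ/9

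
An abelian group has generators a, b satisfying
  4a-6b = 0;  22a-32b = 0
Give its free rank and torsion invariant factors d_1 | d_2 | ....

rank_ℚ(R)=2; free=2−2=0
SNF(R) diag = [2, 2] → torsion [2, 2]

Answer: M ≅ ℤ/2 ⊕ ℤ/2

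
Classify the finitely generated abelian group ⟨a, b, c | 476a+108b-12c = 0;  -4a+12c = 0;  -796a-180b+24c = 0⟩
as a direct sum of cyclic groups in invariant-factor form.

rank_ℚ(R)=3; free=3−3=0
SNF(R) diag = [4, 12, 36] → torsion [4, 12, 36]

Answer: M ≅ ℤ/4 ⊕ ℤ/12 ⊕ ℤ/36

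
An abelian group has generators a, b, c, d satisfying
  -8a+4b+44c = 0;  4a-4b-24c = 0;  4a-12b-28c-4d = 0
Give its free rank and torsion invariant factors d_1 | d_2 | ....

rank_ℚ(R)=3; free=4−3=1
SNF(R) diag = [4, 4, 4] → torsion [4, 4, 4]

Answer: M ≅ ℤ^1 ⊕ ℤ/4 ⊕ ℤ/4 ⊕ ℤ/4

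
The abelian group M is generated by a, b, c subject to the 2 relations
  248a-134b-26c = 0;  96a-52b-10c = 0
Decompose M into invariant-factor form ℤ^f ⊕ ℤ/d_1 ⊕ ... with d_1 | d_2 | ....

Answer: M ≅ ℤ^1 ⊕ ℤ/2 ⊕ ℤ/2

Derivation:
rank_ℚ(R)=2; free=3−2=1
SNF(R) diag = [2, 2] → torsion [2, 2]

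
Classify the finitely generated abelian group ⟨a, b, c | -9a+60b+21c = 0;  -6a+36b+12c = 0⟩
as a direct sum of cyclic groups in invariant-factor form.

rank_ℚ(R)=2; free=3−2=1
SNF(R) diag = [3, 6] → torsion [3, 6]

Answer: M ≅ ℤ^1 ⊕ ℤ/3 ⊕ ℤ/6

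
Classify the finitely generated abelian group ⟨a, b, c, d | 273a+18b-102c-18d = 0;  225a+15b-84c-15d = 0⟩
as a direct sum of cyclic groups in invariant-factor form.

Answer: M ≅ ℤ^2 ⊕ ℤ/3 ⊕ ℤ/3

Derivation:
rank_ℚ(R)=2; free=4−2=2
SNF(R) diag = [3, 3] → torsion [3, 3]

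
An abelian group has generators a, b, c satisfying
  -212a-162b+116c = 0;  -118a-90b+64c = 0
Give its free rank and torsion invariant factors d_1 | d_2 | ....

Answer: M ≅ ℤ^1 ⊕ ℤ/2 ⊕ ℤ/6

Derivation:
rank_ℚ(R)=2; free=3−2=1
SNF(R) diag = [2, 6] → torsion [2, 6]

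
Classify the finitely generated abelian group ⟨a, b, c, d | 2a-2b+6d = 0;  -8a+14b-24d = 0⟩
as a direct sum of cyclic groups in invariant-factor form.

Answer: M ≅ ℤ^2 ⊕ ℤ/2 ⊕ ℤ/6

Derivation:
rank_ℚ(R)=2; free=4−2=2
SNF(R) diag = [2, 6] → torsion [2, 6]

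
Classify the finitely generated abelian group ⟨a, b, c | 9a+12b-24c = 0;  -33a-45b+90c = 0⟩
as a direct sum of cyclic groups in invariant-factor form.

rank_ℚ(R)=2; free=3−2=1
SNF(R) diag = [3, 3] → torsion [3, 3]

Answer: M ≅ ℤ^1 ⊕ ℤ/3 ⊕ ℤ/3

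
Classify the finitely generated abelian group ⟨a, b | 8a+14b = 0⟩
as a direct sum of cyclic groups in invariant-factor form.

rank_ℚ(R)=1; free=2−1=1
SNF(R) diag = [2] → torsion [2]

Answer: M ≅ ℤ^1 ⊕ ℤ/2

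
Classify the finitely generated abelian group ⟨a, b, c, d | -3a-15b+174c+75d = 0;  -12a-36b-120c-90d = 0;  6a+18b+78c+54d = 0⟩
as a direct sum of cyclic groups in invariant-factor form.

rank_ℚ(R)=3; free=4−3=1
SNF(R) diag = [3, 6, 18] → torsion [3, 6, 18]

Answer: M ≅ ℤ^1 ⊕ ℤ/3 ⊕ ℤ/6 ⊕ ℤ/18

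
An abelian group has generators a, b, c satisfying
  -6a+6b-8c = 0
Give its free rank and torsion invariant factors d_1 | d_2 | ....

rank_ℚ(R)=1; free=3−1=2
SNF(R) diag = [2] → torsion [2]

Answer: M ≅ ℤ^2 ⊕ ℤ/2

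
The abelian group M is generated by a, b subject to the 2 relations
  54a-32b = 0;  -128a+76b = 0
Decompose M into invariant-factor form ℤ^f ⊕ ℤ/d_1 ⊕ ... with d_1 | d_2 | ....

Answer: M ≅ ℤ/2 ⊕ ℤ/4

Derivation:
rank_ℚ(R)=2; free=2−2=0
SNF(R) diag = [2, 4] → torsion [2, 4]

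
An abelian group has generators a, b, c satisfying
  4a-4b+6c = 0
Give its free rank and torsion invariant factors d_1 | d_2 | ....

Answer: M ≅ ℤ^2 ⊕ ℤ/2

Derivation:
rank_ℚ(R)=1; free=3−1=2
SNF(R) diag = [2] → torsion [2]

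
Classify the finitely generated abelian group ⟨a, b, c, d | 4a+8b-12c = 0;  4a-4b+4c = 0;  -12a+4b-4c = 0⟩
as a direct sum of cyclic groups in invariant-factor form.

rank_ℚ(R)=3; free=4−3=1
SNF(R) diag = [4, 4, 8] → torsion [4, 4, 8]

Answer: M ≅ ℤ^1 ⊕ ℤ/4 ⊕ ℤ/4 ⊕ ℤ/8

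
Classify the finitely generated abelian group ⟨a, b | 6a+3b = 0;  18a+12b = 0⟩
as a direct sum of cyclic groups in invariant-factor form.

rank_ℚ(R)=2; free=2−2=0
SNF(R) diag = [3, 6] → torsion [3, 6]

Answer: M ≅ ℤ/3 ⊕ ℤ/6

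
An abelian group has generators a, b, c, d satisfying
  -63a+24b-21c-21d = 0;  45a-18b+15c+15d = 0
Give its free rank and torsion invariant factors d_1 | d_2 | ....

Answer: M ≅ ℤ^2 ⊕ ℤ/3 ⊕ ℤ/6

Derivation:
rank_ℚ(R)=2; free=4−2=2
SNF(R) diag = [3, 6] → torsion [3, 6]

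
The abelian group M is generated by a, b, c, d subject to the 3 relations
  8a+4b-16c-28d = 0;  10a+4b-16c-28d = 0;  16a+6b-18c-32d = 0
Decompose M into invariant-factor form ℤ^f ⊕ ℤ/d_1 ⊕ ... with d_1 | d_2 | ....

rank_ℚ(R)=3; free=4−3=1
SNF(R) diag = [2, 2, 4] → torsion [2, 2, 4]

Answer: M ≅ ℤ^1 ⊕ ℤ/2 ⊕ ℤ/2 ⊕ ℤ/4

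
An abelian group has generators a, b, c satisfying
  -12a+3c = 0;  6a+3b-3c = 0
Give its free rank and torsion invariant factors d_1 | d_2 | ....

Answer: M ≅ ℤ^1 ⊕ ℤ/3 ⊕ ℤ/3

Derivation:
rank_ℚ(R)=2; free=3−2=1
SNF(R) diag = [3, 3] → torsion [3, 3]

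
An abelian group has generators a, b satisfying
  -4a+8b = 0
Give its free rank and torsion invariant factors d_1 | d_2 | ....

rank_ℚ(R)=1; free=2−1=1
SNF(R) diag = [4] → torsion [4]

Answer: M ≅ ℤ^1 ⊕ ℤ/4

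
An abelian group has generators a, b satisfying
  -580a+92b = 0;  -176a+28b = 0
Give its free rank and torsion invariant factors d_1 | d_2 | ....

Answer: M ≅ ℤ/4 ⊕ ℤ/12

Derivation:
rank_ℚ(R)=2; free=2−2=0
SNF(R) diag = [4, 12] → torsion [4, 12]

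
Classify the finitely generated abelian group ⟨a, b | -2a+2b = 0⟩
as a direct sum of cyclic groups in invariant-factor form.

Answer: M ≅ ℤ^1 ⊕ ℤ/2

Derivation:
rank_ℚ(R)=1; free=2−1=1
SNF(R) diag = [2] → torsion [2]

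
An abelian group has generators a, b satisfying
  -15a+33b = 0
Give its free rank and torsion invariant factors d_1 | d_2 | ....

Answer: M ≅ ℤ^1 ⊕ ℤ/3

Derivation:
rank_ℚ(R)=1; free=2−1=1
SNF(R) diag = [3] → torsion [3]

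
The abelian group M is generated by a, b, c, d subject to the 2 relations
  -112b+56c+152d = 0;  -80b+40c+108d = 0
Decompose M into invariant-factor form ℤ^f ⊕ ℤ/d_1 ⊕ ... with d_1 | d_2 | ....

rank_ℚ(R)=2; free=4−2=2
SNF(R) diag = [4, 8] → torsion [4, 8]

Answer: M ≅ ℤ^2 ⊕ ℤ/4 ⊕ ℤ/8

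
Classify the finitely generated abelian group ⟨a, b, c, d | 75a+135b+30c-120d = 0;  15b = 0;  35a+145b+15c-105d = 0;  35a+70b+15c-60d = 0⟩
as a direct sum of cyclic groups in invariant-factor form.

Answer: M ≅ ℤ/5 ⊕ ℤ/15 ⊕ ℤ/15 ⊕ ℤ/45

Derivation:
rank_ℚ(R)=4; free=4−4=0
SNF(R) diag = [5, 15, 15, 45] → torsion [5, 15, 15, 45]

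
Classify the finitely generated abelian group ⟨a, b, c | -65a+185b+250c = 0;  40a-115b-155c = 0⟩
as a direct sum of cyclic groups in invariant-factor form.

Answer: M ≅ ℤ^1 ⊕ ℤ/5 ⊕ ℤ/15

Derivation:
rank_ℚ(R)=2; free=3−2=1
SNF(R) diag = [5, 15] → torsion [5, 15]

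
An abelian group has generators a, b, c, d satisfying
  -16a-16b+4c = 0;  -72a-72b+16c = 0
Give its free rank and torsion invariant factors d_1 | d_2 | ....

Answer: M ≅ ℤ^2 ⊕ ℤ/4 ⊕ ℤ/8

Derivation:
rank_ℚ(R)=2; free=4−2=2
SNF(R) diag = [4, 8] → torsion [4, 8]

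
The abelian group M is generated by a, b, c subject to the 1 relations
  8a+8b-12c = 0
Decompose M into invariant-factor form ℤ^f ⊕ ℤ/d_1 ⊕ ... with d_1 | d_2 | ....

Answer: M ≅ ℤ^2 ⊕ ℤ/4

Derivation:
rank_ℚ(R)=1; free=3−1=2
SNF(R) diag = [4] → torsion [4]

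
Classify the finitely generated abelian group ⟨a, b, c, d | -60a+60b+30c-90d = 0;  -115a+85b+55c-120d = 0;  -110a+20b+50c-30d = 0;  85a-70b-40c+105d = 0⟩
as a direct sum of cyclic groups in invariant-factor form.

rank_ℚ(R)=4; free=4−4=0
SNF(R) diag = [5, 15, 30, 30] → torsion [5, 15, 30, 30]

Answer: M ≅ ℤ/5 ⊕ ℤ/15 ⊕ ℤ/30 ⊕ ℤ/30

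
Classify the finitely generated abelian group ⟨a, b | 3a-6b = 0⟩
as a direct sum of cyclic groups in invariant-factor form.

rank_ℚ(R)=1; free=2−1=1
SNF(R) diag = [3] → torsion [3]

Answer: M ≅ ℤ^1 ⊕ ℤ/3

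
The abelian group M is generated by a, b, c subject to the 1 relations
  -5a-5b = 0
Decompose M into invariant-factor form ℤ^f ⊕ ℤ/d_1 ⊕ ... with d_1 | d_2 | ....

Answer: M ≅ ℤ^2 ⊕ ℤ/5

Derivation:
rank_ℚ(R)=1; free=3−1=2
SNF(R) diag = [5] → torsion [5]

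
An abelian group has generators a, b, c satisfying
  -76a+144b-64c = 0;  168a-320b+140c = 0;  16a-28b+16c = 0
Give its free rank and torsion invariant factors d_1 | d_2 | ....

Answer: M ≅ ℤ/4 ⊕ ℤ/4 ⊕ ℤ/4

Derivation:
rank_ℚ(R)=3; free=3−3=0
SNF(R) diag = [4, 4, 4] → torsion [4, 4, 4]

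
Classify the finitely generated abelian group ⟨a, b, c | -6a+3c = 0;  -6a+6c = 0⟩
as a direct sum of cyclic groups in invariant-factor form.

Answer: M ≅ ℤ^1 ⊕ ℤ/3 ⊕ ℤ/6

Derivation:
rank_ℚ(R)=2; free=3−2=1
SNF(R) diag = [3, 6] → torsion [3, 6]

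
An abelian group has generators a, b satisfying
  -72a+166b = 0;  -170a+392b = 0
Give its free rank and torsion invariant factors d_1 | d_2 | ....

rank_ℚ(R)=2; free=2−2=0
SNF(R) diag = [2, 2] → torsion [2, 2]

Answer: M ≅ ℤ/2 ⊕ ℤ/2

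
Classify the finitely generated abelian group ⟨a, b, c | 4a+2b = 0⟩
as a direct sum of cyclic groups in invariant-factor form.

rank_ℚ(R)=1; free=3−1=2
SNF(R) diag = [2] → torsion [2]

Answer: M ≅ ℤ^2 ⊕ ℤ/2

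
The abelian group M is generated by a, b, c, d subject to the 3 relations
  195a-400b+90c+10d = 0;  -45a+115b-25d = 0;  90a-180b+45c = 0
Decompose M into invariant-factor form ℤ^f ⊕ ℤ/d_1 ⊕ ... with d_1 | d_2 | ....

rank_ℚ(R)=3; free=4−3=1
SNF(R) diag = [5, 15, 45] → torsion [5, 15, 45]

Answer: M ≅ ℤ^1 ⊕ ℤ/5 ⊕ ℤ/15 ⊕ ℤ/45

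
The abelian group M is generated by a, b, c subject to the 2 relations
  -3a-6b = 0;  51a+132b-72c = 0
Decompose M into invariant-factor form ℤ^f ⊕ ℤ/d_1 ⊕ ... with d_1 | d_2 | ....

Answer: M ≅ ℤ^1 ⊕ ℤ/3 ⊕ ℤ/6

Derivation:
rank_ℚ(R)=2; free=3−2=1
SNF(R) diag = [3, 6] → torsion [3, 6]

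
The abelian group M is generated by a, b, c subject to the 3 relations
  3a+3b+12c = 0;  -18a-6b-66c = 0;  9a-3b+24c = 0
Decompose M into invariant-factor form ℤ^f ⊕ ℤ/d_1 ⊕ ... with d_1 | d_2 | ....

Answer: M ≅ ℤ/3 ⊕ ℤ/6 ⊕ ℤ/12

Derivation:
rank_ℚ(R)=3; free=3−3=0
SNF(R) diag = [3, 6, 12] → torsion [3, 6, 12]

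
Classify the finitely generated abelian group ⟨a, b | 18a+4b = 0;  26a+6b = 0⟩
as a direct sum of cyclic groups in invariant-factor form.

rank_ℚ(R)=2; free=2−2=0
SNF(R) diag = [2, 2] → torsion [2, 2]

Answer: M ≅ ℤ/2 ⊕ ℤ/2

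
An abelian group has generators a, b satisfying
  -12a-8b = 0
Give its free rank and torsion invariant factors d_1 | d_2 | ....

rank_ℚ(R)=1; free=2−1=1
SNF(R) diag = [4] → torsion [4]

Answer: M ≅ ℤ^1 ⊕ ℤ/4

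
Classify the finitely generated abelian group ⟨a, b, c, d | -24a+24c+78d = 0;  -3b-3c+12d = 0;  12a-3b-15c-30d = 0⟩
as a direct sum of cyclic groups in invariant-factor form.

rank_ℚ(R)=3; free=4−3=1
SNF(R) diag = [3, 6, 12] → torsion [3, 6, 12]

Answer: M ≅ ℤ^1 ⊕ ℤ/3 ⊕ ℤ/6 ⊕ ℤ/12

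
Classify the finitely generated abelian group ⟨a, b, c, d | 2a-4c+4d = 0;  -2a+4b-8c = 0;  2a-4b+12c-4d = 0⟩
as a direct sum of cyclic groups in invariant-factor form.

rank_ℚ(R)=3; free=4−3=1
SNF(R) diag = [2, 4, 4] → torsion [2, 4, 4]

Answer: M ≅ ℤ^1 ⊕ ℤ/2 ⊕ ℤ/4 ⊕ ℤ/4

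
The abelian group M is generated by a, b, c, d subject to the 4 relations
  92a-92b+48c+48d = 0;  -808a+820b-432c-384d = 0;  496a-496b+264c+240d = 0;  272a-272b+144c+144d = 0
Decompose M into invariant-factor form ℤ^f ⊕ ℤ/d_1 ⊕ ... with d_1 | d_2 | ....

Answer: M ≅ ℤ/4 ⊕ ℤ/12 ⊕ ℤ/24 ⊕ ℤ/48

Derivation:
rank_ℚ(R)=4; free=4−4=0
SNF(R) diag = [4, 12, 24, 48] → torsion [4, 12, 24, 48]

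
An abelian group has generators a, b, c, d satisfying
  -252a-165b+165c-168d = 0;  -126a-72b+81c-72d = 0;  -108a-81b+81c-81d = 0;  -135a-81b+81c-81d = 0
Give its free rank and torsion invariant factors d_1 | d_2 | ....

rank_ℚ(R)=4; free=4−4=0
SNF(R) diag = [3, 9, 27, 81] → torsion [3, 9, 27, 81]

Answer: M ≅ ℤ/3 ⊕ ℤ/9 ⊕ ℤ/27 ⊕ ℤ/81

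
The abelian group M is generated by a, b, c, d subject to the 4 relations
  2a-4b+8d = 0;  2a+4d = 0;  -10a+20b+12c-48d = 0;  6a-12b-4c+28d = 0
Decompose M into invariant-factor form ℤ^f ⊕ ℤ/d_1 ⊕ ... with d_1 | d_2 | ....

Answer: M ≅ ℤ/2 ⊕ ℤ/4 ⊕ ℤ/4 ⊕ ℤ/4

Derivation:
rank_ℚ(R)=4; free=4−4=0
SNF(R) diag = [2, 4, 4, 4] → torsion [2, 4, 4, 4]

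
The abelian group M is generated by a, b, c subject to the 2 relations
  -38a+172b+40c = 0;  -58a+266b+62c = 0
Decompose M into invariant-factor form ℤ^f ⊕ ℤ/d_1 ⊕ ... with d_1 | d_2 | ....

rank_ℚ(R)=2; free=3−2=1
SNF(R) diag = [2, 6] → torsion [2, 6]

Answer: M ≅ ℤ^1 ⊕ ℤ/2 ⊕ ℤ/6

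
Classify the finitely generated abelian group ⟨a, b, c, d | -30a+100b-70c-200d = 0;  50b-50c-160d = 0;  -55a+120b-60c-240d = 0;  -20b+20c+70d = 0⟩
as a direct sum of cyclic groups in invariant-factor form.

Answer: M ≅ ℤ/5 ⊕ ℤ/10 ⊕ ℤ/30 ⊕ ℤ/30

Derivation:
rank_ℚ(R)=4; free=4−4=0
SNF(R) diag = [5, 10, 30, 30] → torsion [5, 10, 30, 30]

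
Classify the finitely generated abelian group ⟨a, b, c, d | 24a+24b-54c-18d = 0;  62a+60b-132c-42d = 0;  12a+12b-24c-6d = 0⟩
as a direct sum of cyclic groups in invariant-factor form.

Answer: M ≅ ℤ^1 ⊕ ℤ/2 ⊕ ℤ/6 ⊕ ℤ/6

Derivation:
rank_ℚ(R)=3; free=4−3=1
SNF(R) diag = [2, 6, 6] → torsion [2, 6, 6]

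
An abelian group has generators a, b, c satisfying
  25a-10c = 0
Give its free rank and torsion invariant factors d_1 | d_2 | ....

Answer: M ≅ ℤ^2 ⊕ ℤ/5

Derivation:
rank_ℚ(R)=1; free=3−1=2
SNF(R) diag = [5] → torsion [5]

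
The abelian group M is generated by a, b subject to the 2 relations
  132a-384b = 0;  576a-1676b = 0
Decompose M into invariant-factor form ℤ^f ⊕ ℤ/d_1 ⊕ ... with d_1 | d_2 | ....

rank_ℚ(R)=2; free=2−2=0
SNF(R) diag = [4, 12] → torsion [4, 12]

Answer: M ≅ ℤ/4 ⊕ ℤ/12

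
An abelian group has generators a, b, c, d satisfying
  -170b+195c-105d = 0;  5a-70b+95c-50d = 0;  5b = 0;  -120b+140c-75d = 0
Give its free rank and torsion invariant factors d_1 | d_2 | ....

Answer: M ≅ ℤ/5 ⊕ ℤ/5 ⊕ ℤ/5 ⊕ ℤ/15

Derivation:
rank_ℚ(R)=4; free=4−4=0
SNF(R) diag = [5, 5, 5, 15] → torsion [5, 5, 5, 15]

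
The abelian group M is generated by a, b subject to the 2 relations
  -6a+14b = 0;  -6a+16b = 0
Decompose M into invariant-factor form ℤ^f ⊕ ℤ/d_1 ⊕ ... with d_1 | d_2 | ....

Answer: M ≅ ℤ/2 ⊕ ℤ/6

Derivation:
rank_ℚ(R)=2; free=2−2=0
SNF(R) diag = [2, 6] → torsion [2, 6]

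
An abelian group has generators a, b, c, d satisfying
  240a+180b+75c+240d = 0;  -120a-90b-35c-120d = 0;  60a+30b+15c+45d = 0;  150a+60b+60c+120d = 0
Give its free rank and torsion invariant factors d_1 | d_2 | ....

Answer: M ≅ ℤ/5 ⊕ ℤ/15 ⊕ ℤ/30 ⊕ ℤ/90

Derivation:
rank_ℚ(R)=4; free=4−4=0
SNF(R) diag = [5, 15, 30, 90] → torsion [5, 15, 30, 90]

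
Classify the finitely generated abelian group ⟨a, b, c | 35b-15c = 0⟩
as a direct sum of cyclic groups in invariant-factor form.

Answer: M ≅ ℤ^2 ⊕ ℤ/5

Derivation:
rank_ℚ(R)=1; free=3−1=2
SNF(R) diag = [5] → torsion [5]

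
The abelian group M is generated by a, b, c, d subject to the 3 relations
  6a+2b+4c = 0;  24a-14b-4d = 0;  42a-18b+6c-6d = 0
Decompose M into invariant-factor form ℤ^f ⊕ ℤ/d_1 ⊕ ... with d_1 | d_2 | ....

Answer: M ≅ ℤ^1 ⊕ ℤ/2 ⊕ ℤ/2 ⊕ ℤ/6

Derivation:
rank_ℚ(R)=3; free=4−3=1
SNF(R) diag = [2, 2, 6] → torsion [2, 2, 6]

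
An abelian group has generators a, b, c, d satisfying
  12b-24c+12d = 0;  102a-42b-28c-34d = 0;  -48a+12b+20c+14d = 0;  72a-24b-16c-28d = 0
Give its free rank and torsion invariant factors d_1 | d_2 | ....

rank_ℚ(R)=4; free=4−4=0
SNF(R) diag = [2, 6, 12, 24] → torsion [2, 6, 12, 24]

Answer: M ≅ ℤ/2 ⊕ ℤ/6 ⊕ ℤ/12 ⊕ ℤ/24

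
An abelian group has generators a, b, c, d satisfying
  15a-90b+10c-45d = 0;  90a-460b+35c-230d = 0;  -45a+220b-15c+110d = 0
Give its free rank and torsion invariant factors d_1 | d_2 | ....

rank_ℚ(R)=3; free=4−3=1
SNF(R) diag = [5, 5, 15] → torsion [5, 5, 15]

Answer: M ≅ ℤ^1 ⊕ ℤ/5 ⊕ ℤ/5 ⊕ ℤ/15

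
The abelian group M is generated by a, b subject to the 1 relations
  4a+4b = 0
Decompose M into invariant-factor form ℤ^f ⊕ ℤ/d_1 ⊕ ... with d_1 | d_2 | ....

Answer: M ≅ ℤ^1 ⊕ ℤ/4

Derivation:
rank_ℚ(R)=1; free=2−1=1
SNF(R) diag = [4] → torsion [4]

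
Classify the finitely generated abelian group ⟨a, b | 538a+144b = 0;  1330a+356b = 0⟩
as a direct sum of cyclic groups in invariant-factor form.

rank_ℚ(R)=2; free=2−2=0
SNF(R) diag = [2, 4] → torsion [2, 4]

Answer: M ≅ ℤ/2 ⊕ ℤ/4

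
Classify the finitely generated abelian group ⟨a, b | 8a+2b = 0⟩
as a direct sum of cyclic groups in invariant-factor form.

Answer: M ≅ ℤ^1 ⊕ ℤ/2

Derivation:
rank_ℚ(R)=1; free=2−1=1
SNF(R) diag = [2] → torsion [2]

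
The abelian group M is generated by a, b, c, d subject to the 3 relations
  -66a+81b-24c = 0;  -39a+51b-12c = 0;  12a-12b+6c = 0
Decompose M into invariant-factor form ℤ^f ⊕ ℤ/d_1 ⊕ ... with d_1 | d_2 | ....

rank_ℚ(R)=3; free=4−3=1
SNF(R) diag = [3, 3, 6] → torsion [3, 3, 6]

Answer: M ≅ ℤ^1 ⊕ ℤ/3 ⊕ ℤ/3 ⊕ ℤ/6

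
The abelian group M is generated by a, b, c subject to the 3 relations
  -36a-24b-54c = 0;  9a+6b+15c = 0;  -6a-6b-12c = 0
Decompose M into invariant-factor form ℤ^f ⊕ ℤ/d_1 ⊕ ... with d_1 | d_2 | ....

Answer: M ≅ ℤ/3 ⊕ ℤ/6 ⊕ ℤ/6

Derivation:
rank_ℚ(R)=3; free=3−3=0
SNF(R) diag = [3, 6, 6] → torsion [3, 6, 6]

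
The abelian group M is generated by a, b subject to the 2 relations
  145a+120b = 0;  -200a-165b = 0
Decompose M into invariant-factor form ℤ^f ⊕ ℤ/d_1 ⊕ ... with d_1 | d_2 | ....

Answer: M ≅ ℤ/5 ⊕ ℤ/15

Derivation:
rank_ℚ(R)=2; free=2−2=0
SNF(R) diag = [5, 15] → torsion [5, 15]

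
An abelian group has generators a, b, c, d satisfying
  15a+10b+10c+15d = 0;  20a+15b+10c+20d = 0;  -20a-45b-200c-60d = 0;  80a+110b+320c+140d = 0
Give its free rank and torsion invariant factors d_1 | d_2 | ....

Answer: M ≅ ℤ/5 ⊕ ℤ/5 ⊕ ℤ/10 ⊕ ℤ/20

Derivation:
rank_ℚ(R)=4; free=4−4=0
SNF(R) diag = [5, 5, 10, 20] → torsion [5, 5, 10, 20]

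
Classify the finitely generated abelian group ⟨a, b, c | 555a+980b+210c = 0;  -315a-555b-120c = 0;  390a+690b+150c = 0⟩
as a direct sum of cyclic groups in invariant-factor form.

rank_ℚ(R)=3; free=3−3=0
SNF(R) diag = [5, 15, 30] → torsion [5, 15, 30]

Answer: M ≅ ℤ/5 ⊕ ℤ/15 ⊕ ℤ/30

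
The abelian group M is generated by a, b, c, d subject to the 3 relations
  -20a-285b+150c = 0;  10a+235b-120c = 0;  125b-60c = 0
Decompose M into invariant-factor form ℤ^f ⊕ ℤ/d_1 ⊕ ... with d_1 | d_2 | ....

rank_ℚ(R)=3; free=4−3=1
SNF(R) diag = [5, 10, 30] → torsion [5, 10, 30]

Answer: M ≅ ℤ^1 ⊕ ℤ/5 ⊕ ℤ/10 ⊕ ℤ/30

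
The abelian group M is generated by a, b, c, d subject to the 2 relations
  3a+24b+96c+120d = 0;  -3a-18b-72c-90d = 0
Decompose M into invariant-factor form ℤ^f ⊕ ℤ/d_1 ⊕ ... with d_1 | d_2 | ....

Answer: M ≅ ℤ^2 ⊕ ℤ/3 ⊕ ℤ/6

Derivation:
rank_ℚ(R)=2; free=4−2=2
SNF(R) diag = [3, 6] → torsion [3, 6]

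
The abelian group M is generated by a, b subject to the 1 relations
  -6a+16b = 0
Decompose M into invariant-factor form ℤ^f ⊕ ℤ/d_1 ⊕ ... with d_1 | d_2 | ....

rank_ℚ(R)=1; free=2−1=1
SNF(R) diag = [2] → torsion [2]

Answer: M ≅ ℤ^1 ⊕ ℤ/2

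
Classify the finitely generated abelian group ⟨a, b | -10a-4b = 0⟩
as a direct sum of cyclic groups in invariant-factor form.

Answer: M ≅ ℤ^1 ⊕ ℤ/2

Derivation:
rank_ℚ(R)=1; free=2−1=1
SNF(R) diag = [2] → torsion [2]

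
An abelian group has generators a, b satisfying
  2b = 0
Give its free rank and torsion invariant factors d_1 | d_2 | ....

rank_ℚ(R)=1; free=2−1=1
SNF(R) diag = [2] → torsion [2]

Answer: M ≅ ℤ^1 ⊕ ℤ/2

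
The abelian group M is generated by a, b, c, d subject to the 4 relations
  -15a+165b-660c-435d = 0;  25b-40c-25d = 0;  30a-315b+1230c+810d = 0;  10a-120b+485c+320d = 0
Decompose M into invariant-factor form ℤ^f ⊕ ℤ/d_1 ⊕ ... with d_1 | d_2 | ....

Answer: M ≅ ℤ/5 ⊕ ℤ/5 ⊕ ℤ/15 ⊕ ℤ/15

Derivation:
rank_ℚ(R)=4; free=4−4=0
SNF(R) diag = [5, 5, 15, 15] → torsion [5, 5, 15, 15]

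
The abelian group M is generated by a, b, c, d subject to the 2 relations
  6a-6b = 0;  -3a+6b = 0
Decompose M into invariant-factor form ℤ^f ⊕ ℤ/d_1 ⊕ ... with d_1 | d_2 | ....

rank_ℚ(R)=2; free=4−2=2
SNF(R) diag = [3, 6] → torsion [3, 6]

Answer: M ≅ ℤ^2 ⊕ ℤ/3 ⊕ ℤ/6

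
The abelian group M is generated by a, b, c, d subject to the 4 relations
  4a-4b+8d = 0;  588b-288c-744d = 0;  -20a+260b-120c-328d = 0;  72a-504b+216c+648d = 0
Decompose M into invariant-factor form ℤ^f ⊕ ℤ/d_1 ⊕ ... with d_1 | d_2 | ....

Answer: M ≅ ℤ/4 ⊕ ℤ/12 ⊕ ℤ/24 ⊕ ℤ/72

Derivation:
rank_ℚ(R)=4; free=4−4=0
SNF(R) diag = [4, 12, 24, 72] → torsion [4, 12, 24, 72]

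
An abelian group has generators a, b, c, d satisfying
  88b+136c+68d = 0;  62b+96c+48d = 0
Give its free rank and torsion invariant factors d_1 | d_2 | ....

Answer: M ≅ ℤ^2 ⊕ ℤ/2 ⊕ ℤ/4

Derivation:
rank_ℚ(R)=2; free=4−2=2
SNF(R) diag = [2, 4] → torsion [2, 4]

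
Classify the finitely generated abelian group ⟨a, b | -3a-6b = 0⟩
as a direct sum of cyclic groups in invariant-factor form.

rank_ℚ(R)=1; free=2−1=1
SNF(R) diag = [3] → torsion [3]

Answer: M ≅ ℤ^1 ⊕ ℤ/3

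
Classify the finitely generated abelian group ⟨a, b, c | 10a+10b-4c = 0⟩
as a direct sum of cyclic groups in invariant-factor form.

rank_ℚ(R)=1; free=3−1=2
SNF(R) diag = [2] → torsion [2]

Answer: M ≅ ℤ^2 ⊕ ℤ/2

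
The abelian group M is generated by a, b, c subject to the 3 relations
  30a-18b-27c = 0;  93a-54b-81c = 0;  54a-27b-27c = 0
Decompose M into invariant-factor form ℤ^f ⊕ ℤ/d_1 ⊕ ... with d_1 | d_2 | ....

rank_ℚ(R)=3; free=3−3=0
SNF(R) diag = [3, 9, 27] → torsion [3, 9, 27]

Answer: M ≅ ℤ/3 ⊕ ℤ/9 ⊕ ℤ/27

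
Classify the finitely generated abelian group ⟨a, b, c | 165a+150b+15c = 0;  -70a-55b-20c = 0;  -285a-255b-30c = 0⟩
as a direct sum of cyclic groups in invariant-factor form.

rank_ℚ(R)=3; free=3−3=0
SNF(R) diag = [5, 15, 45] → torsion [5, 15, 45]

Answer: M ≅ ℤ/5 ⊕ ℤ/15 ⊕ ℤ/45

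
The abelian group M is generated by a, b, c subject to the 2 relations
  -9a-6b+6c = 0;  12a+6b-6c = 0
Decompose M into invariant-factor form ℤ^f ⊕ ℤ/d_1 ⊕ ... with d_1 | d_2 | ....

Answer: M ≅ ℤ^1 ⊕ ℤ/3 ⊕ ℤ/6

Derivation:
rank_ℚ(R)=2; free=3−2=1
SNF(R) diag = [3, 6] → torsion [3, 6]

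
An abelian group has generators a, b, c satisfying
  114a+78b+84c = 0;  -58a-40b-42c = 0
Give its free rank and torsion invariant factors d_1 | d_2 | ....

Answer: M ≅ ℤ^1 ⊕ ℤ/2 ⊕ ℤ/6

Derivation:
rank_ℚ(R)=2; free=3−2=1
SNF(R) diag = [2, 6] → torsion [2, 6]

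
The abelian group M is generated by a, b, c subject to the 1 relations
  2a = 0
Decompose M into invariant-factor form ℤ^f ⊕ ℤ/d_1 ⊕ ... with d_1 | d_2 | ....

Answer: M ≅ ℤ^2 ⊕ ℤ/2

Derivation:
rank_ℚ(R)=1; free=3−1=2
SNF(R) diag = [2] → torsion [2]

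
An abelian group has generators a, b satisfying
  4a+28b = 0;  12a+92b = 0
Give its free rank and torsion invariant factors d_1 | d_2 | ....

Answer: M ≅ ℤ/4 ⊕ ℤ/8

Derivation:
rank_ℚ(R)=2; free=2−2=0
SNF(R) diag = [4, 8] → torsion [4, 8]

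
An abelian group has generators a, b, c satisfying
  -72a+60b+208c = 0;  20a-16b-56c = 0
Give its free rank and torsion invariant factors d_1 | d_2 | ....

Answer: M ≅ ℤ^1 ⊕ ℤ/4 ⊕ ℤ/4

Derivation:
rank_ℚ(R)=2; free=3−2=1
SNF(R) diag = [4, 4] → torsion [4, 4]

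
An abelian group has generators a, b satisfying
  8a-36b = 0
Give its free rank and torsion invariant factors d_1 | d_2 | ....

rank_ℚ(R)=1; free=2−1=1
SNF(R) diag = [4] → torsion [4]

Answer: M ≅ ℤ^1 ⊕ ℤ/4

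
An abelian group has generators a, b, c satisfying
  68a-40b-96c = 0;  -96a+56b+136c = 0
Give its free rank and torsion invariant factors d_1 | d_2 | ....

Answer: M ≅ ℤ^1 ⊕ ℤ/4 ⊕ ℤ/8

Derivation:
rank_ℚ(R)=2; free=3−2=1
SNF(R) diag = [4, 8] → torsion [4, 8]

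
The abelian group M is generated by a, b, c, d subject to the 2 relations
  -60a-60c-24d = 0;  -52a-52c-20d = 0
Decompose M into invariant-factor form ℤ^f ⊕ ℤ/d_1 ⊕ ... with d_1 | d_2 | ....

rank_ℚ(R)=2; free=4−2=2
SNF(R) diag = [4, 12] → torsion [4, 12]

Answer: M ≅ ℤ^2 ⊕ ℤ/4 ⊕ ℤ/12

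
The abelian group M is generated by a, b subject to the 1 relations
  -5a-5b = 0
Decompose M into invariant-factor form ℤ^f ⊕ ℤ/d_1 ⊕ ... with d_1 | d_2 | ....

Answer: M ≅ ℤ^1 ⊕ ℤ/5

Derivation:
rank_ℚ(R)=1; free=2−1=1
SNF(R) diag = [5] → torsion [5]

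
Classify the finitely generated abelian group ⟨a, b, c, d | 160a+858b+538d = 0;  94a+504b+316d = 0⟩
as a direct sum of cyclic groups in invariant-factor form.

rank_ℚ(R)=2; free=4−2=2
SNF(R) diag = [2, 6] → torsion [2, 6]

Answer: M ≅ ℤ^2 ⊕ ℤ/2 ⊕ ℤ/6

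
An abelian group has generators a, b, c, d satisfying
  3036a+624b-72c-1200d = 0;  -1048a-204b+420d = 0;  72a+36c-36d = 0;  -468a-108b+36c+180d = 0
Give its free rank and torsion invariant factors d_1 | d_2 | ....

Answer: M ≅ ℤ/4 ⊕ ℤ/12 ⊕ ℤ/36 ⊕ ℤ/108

Derivation:
rank_ℚ(R)=4; free=4−4=0
SNF(R) diag = [4, 12, 36, 108] → torsion [4, 12, 36, 108]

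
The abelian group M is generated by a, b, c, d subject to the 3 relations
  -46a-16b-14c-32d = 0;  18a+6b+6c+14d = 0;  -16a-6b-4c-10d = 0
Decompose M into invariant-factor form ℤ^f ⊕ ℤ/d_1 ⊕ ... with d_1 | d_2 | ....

rank_ℚ(R)=3; free=4−3=1
SNF(R) diag = [2, 2, 4] → torsion [2, 2, 4]

Answer: M ≅ ℤ^1 ⊕ ℤ/2 ⊕ ℤ/2 ⊕ ℤ/4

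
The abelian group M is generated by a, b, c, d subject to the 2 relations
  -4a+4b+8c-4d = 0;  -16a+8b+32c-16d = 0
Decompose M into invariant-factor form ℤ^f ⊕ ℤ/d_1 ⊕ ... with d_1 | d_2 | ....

Answer: M ≅ ℤ^2 ⊕ ℤ/4 ⊕ ℤ/8

Derivation:
rank_ℚ(R)=2; free=4−2=2
SNF(R) diag = [4, 8] → torsion [4, 8]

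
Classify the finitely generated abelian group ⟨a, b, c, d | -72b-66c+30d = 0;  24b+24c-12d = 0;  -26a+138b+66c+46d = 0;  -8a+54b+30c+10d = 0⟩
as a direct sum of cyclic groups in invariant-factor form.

Answer: M ≅ ℤ/2 ⊕ ℤ/6 ⊕ ℤ/6 ⊕ ℤ/12

Derivation:
rank_ℚ(R)=4; free=4−4=0
SNF(R) diag = [2, 6, 6, 12] → torsion [2, 6, 6, 12]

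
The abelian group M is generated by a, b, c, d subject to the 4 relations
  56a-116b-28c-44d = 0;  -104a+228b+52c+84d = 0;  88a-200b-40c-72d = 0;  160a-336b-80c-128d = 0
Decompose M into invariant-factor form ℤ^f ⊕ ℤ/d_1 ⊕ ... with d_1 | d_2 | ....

rank_ℚ(R)=4; free=4−4=0
SNF(R) diag = [4, 8, 8, 16] → torsion [4, 8, 8, 16]

Answer: M ≅ ℤ/4 ⊕ ℤ/8 ⊕ ℤ/8 ⊕ ℤ/16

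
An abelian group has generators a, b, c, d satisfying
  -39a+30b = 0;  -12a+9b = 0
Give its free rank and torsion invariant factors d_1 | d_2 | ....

Answer: M ≅ ℤ^2 ⊕ ℤ/3 ⊕ ℤ/3

Derivation:
rank_ℚ(R)=2; free=4−2=2
SNF(R) diag = [3, 3] → torsion [3, 3]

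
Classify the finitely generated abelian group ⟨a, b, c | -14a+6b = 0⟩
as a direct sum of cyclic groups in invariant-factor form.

rank_ℚ(R)=1; free=3−1=2
SNF(R) diag = [2] → torsion [2]

Answer: M ≅ ℤ^2 ⊕ ℤ/2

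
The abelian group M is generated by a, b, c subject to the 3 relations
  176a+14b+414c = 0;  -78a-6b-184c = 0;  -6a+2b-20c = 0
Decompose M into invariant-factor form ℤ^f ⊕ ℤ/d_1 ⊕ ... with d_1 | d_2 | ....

rank_ℚ(R)=3; free=3−3=0
SNF(R) diag = [2, 2, 4] → torsion [2, 2, 4]

Answer: M ≅ ℤ/2 ⊕ ℤ/2 ⊕ ℤ/4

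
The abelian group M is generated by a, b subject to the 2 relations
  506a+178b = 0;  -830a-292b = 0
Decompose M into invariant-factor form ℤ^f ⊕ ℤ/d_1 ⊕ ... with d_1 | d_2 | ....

rank_ℚ(R)=2; free=2−2=0
SNF(R) diag = [2, 6] → torsion [2, 6]

Answer: M ≅ ℤ/2 ⊕ ℤ/6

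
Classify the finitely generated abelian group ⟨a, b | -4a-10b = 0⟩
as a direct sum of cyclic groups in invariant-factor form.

Answer: M ≅ ℤ^1 ⊕ ℤ/2

Derivation:
rank_ℚ(R)=1; free=2−1=1
SNF(R) diag = [2] → torsion [2]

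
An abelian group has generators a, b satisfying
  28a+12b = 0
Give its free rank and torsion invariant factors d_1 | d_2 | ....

rank_ℚ(R)=1; free=2−1=1
SNF(R) diag = [4] → torsion [4]

Answer: M ≅ ℤ^1 ⊕ ℤ/4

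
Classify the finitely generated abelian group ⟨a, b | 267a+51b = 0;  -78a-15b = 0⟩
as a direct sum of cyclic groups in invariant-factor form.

Answer: M ≅ ℤ/3 ⊕ ℤ/9

Derivation:
rank_ℚ(R)=2; free=2−2=0
SNF(R) diag = [3, 9] → torsion [3, 9]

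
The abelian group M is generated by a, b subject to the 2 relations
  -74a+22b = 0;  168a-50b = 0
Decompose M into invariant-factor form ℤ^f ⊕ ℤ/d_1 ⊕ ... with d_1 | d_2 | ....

Answer: M ≅ ℤ/2 ⊕ ℤ/2

Derivation:
rank_ℚ(R)=2; free=2−2=0
SNF(R) diag = [2, 2] → torsion [2, 2]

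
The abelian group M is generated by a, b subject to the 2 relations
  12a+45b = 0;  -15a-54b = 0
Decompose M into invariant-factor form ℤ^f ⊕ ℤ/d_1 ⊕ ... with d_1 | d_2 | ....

Answer: M ≅ ℤ/3 ⊕ ℤ/9

Derivation:
rank_ℚ(R)=2; free=2−2=0
SNF(R) diag = [3, 9] → torsion [3, 9]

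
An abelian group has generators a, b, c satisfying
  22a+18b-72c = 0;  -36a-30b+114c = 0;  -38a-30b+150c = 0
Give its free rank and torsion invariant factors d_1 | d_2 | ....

Answer: M ≅ ℤ/2 ⊕ ℤ/6 ⊕ ℤ/18

Derivation:
rank_ℚ(R)=3; free=3−3=0
SNF(R) diag = [2, 6, 18] → torsion [2, 6, 18]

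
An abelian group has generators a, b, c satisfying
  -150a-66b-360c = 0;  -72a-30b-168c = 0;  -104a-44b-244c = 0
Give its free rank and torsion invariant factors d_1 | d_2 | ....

Answer: M ≅ ℤ/2 ⊕ ℤ/6 ⊕ ℤ/12

Derivation:
rank_ℚ(R)=3; free=3−3=0
SNF(R) diag = [2, 6, 12] → torsion [2, 6, 12]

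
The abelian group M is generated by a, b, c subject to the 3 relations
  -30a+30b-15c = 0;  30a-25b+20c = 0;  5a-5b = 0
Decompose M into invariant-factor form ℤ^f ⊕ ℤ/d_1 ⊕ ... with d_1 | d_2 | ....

rank_ℚ(R)=3; free=3−3=0
SNF(R) diag = [5, 5, 15] → torsion [5, 5, 15]

Answer: M ≅ ℤ/5 ⊕ ℤ/5 ⊕ ℤ/15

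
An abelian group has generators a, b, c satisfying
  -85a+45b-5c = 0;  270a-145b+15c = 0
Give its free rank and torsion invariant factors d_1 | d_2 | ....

rank_ℚ(R)=2; free=3−2=1
SNF(R) diag = [5, 5] → torsion [5, 5]

Answer: M ≅ ℤ^1 ⊕ ℤ/5 ⊕ ℤ/5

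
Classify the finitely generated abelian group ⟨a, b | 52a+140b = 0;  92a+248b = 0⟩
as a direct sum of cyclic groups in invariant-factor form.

Answer: M ≅ ℤ/4 ⊕ ℤ/4

Derivation:
rank_ℚ(R)=2; free=2−2=0
SNF(R) diag = [4, 4] → torsion [4, 4]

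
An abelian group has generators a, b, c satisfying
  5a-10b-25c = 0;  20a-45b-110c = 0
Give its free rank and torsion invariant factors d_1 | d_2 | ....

rank_ℚ(R)=2; free=3−2=1
SNF(R) diag = [5, 5] → torsion [5, 5]

Answer: M ≅ ℤ^1 ⊕ ℤ/5 ⊕ ℤ/5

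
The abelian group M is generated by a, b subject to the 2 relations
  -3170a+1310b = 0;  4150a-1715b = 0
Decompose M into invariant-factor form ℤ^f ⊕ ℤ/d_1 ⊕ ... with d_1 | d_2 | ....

rank_ℚ(R)=2; free=2−2=0
SNF(R) diag = [5, 10] → torsion [5, 10]

Answer: M ≅ ℤ/5 ⊕ ℤ/10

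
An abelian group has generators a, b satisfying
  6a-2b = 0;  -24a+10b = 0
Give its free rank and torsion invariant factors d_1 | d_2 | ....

Answer: M ≅ ℤ/2 ⊕ ℤ/6

Derivation:
rank_ℚ(R)=2; free=2−2=0
SNF(R) diag = [2, 6] → torsion [2, 6]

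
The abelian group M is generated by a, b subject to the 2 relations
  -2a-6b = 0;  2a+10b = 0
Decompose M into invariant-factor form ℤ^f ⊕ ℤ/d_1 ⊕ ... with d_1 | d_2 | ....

rank_ℚ(R)=2; free=2−2=0
SNF(R) diag = [2, 4] → torsion [2, 4]

Answer: M ≅ ℤ/2 ⊕ ℤ/4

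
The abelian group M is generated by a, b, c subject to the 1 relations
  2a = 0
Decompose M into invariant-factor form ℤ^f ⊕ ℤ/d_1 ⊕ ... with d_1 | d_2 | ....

Answer: M ≅ ℤ^2 ⊕ ℤ/2

Derivation:
rank_ℚ(R)=1; free=3−1=2
SNF(R) diag = [2] → torsion [2]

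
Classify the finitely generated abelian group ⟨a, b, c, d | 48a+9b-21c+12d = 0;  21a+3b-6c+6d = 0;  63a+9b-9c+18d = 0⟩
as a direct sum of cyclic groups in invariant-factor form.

Answer: M ≅ ℤ^1 ⊕ ℤ/3 ⊕ ℤ/3 ⊕ ℤ/9

Derivation:
rank_ℚ(R)=3; free=4−3=1
SNF(R) diag = [3, 3, 9] → torsion [3, 3, 9]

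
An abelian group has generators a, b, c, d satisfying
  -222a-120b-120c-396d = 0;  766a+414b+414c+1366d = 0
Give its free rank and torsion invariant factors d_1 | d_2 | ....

Answer: M ≅ ℤ^2 ⊕ ℤ/2 ⊕ ℤ/6

Derivation:
rank_ℚ(R)=2; free=4−2=2
SNF(R) diag = [2, 6] → torsion [2, 6]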